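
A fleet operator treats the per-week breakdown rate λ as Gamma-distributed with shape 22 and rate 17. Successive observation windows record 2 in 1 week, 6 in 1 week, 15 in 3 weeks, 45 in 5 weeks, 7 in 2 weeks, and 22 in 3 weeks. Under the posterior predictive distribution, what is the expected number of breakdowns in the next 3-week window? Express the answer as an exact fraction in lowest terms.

357/32

Total count: 2 + 6 + 15 + 45 + 7 + 22 = 97.
Total exposure: 1 + 1 + 3 + 5 + 2 + 3 = 15 weeks.
Conjugate update: add total count to the shape and total exposure to the rate, giving Gamma(119, 32).
Predictive mean over a 3-week window = T·E[λ|data] = 3·119/32 = 357/32.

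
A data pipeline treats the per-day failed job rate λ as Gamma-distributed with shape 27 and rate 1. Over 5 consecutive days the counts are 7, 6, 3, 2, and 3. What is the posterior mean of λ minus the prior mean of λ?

Total count: 7 + 6 + 3 + 2 + 3 = 21.
Total exposure: 5 days.
Posterior: α' = 27 + 21 = 48, β' = 1 + 5 = 6.
Posterior mean = 48/6 = 8; prior mean = 27/1 = 27. Difference = 8 − 27 = -19.

-19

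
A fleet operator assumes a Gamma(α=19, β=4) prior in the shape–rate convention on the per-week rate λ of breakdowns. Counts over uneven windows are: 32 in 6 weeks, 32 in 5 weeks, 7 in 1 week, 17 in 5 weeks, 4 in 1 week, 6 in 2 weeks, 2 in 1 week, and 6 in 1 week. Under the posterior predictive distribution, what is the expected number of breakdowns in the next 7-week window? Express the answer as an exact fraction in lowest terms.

875/26

Total count: 32 + 32 + 7 + 17 + 4 + 6 + 2 + 6 = 106.
Total exposure: 6 + 5 + 1 + 5 + 1 + 2 + 1 + 1 = 22 weeks.
Posterior: α' = 19 + 106 = 125, β' = 4 + 22 = 26.
Predictive mean over a 7-week window = T·E[λ|data] = 7·125/26 = 875/26.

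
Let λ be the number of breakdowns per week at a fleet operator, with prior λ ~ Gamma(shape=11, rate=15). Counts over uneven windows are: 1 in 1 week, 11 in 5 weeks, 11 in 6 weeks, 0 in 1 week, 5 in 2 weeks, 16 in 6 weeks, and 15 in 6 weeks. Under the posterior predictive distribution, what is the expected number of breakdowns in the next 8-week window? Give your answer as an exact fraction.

40/3

Total count: 1 + 11 + 11 + 0 + 5 + 16 + 15 = 59.
Total exposure: 1 + 5 + 6 + 1 + 2 + 6 + 6 = 27 weeks.
The Gamma prior is conjugate for the Poisson rate, so λ | data ~ Gamma(11+59, 15+27) = Gamma(70, 42).
Predictive mean over an 8-week window = T·E[λ|data] = 8·70/42 = 40/3.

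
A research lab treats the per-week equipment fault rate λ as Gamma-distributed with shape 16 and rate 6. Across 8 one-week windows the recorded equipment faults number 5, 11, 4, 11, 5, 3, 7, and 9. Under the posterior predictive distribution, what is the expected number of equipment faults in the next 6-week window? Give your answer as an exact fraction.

213/7

Total count: 5 + 11 + 4 + 11 + 5 + 3 + 7 + 9 = 55.
Total exposure: 8 weeks.
Gamma(α, β) with Poisson data over total exposure Σt gives posterior Gamma(α+Σx, β+Σt) = Gamma(71, 14).
Predictive mean over a 6-week window = T·E[λ|data] = 6·71/14 = 213/7.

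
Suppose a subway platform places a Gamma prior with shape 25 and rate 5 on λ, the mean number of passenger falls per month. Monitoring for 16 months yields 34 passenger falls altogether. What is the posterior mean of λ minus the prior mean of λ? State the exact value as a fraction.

-46/21

Total count 34 over total exposure 16 months.
Conjugate update: add total count to the shape and total exposure to the rate, giving Gamma(59, 21).
Posterior mean = 59/21 = 59/21; prior mean = 25/5 = 5. Difference = 59/21 − 5 = -46/21.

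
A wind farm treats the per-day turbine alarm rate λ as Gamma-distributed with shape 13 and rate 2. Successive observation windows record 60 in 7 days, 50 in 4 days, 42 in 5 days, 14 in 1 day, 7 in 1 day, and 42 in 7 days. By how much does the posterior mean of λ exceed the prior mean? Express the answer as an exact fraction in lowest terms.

35/18

Total count: 60 + 50 + 42 + 14 + 7 + 42 = 215.
Total exposure: 7 + 4 + 5 + 1 + 1 + 7 = 25 days.
Conjugate update: add total count to the shape and total exposure to the rate, giving Gamma(228, 27).
Posterior mean = 228/27 = 76/9; prior mean = 13/2 = 13/2. Difference = 76/9 − 13/2 = 35/18.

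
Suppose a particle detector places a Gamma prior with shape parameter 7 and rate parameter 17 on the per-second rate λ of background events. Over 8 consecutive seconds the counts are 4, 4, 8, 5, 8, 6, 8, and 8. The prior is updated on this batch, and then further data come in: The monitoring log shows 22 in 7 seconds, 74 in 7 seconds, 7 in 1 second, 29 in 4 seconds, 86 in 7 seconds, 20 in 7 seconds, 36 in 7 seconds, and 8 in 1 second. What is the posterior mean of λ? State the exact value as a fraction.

Total count: 4 + 4 + 8 + 5 + 8 + 6 + 8 + 8 = 51.
Total exposure: 8 seconds.
After the first batch: Gamma(7 + 51, 17 + 8) = Gamma(58, 25).
Total count: 22 + 74 + 7 + 29 + 86 + 20 + 36 + 8 = 282.
Total exposure: 7 + 7 + 1 + 4 + 7 + 7 + 7 + 1 = 41 seconds.
After the second batch: Gamma(58 + 282, 25 + 41) = Gamma(340, 66).
Posterior mean = α'/β' = 340/66 = 170/33.

170/33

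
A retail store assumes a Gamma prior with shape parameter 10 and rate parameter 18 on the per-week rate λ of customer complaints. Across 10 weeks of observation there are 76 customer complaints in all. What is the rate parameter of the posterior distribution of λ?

28

Total count 76 over total exposure 10 weeks.
Gamma(α, β) with Poisson data over total exposure Σt gives posterior Gamma(α+Σx, β+Σt) = Gamma(86, 28).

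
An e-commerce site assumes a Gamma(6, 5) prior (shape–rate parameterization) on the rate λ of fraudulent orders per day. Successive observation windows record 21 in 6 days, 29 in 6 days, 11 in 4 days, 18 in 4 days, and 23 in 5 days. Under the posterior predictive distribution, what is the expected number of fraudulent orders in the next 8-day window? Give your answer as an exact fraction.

Total count: 21 + 29 + 11 + 18 + 23 = 102.
Total exposure: 6 + 6 + 4 + 4 + 5 = 25 days.
By Gamma–Poisson conjugacy, the posterior is Gamma(α + Σx, β + Σt) = Gamma(6 + 102, 5 + 25) = Gamma(108, 30).
Predictive mean over an 8-day window = T·E[λ|data] = 8·108/30 = 144/5.

144/5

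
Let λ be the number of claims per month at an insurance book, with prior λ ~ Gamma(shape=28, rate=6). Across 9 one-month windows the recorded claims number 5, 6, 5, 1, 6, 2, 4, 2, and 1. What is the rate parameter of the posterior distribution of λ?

15

Total count: 5 + 6 + 5 + 1 + 6 + 2 + 4 + 2 + 1 = 32.
Total exposure: 9 months.
Gamma(α, β) with Poisson data over total exposure Σt gives posterior Gamma(α+Σx, β+Σt) = Gamma(60, 15).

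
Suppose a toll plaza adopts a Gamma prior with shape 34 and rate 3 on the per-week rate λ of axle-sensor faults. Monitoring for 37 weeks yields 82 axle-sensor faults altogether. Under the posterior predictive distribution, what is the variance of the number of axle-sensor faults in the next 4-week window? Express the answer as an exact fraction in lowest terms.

Total count 82 over total exposure 37 weeks.
By Gamma–Poisson conjugacy, the posterior is Gamma(α + Σx, β + Σt) = Gamma(34 + 82, 3 + 37) = Gamma(116, 40).
The posterior predictive for a window of length T is Negative Binomial with variance T·α'·(β'+T)/β'² = 4·116·44/1600 = 319/25.

319/25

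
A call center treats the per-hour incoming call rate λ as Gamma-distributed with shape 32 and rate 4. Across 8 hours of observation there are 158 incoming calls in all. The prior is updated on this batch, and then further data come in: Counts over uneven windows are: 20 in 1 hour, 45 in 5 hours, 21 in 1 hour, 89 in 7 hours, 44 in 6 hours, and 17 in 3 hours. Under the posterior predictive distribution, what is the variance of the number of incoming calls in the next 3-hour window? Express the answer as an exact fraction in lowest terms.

48564/1225

Total count 158 over total exposure 8 hours.
After the first batch: Gamma(32 + 158, 4 + 8) = Gamma(190, 12).
Total count: 20 + 45 + 21 + 89 + 44 + 17 = 236.
Total exposure: 1 + 5 + 1 + 7 + 6 + 3 = 23 hours.
After the second batch: Gamma(190 + 236, 12 + 23) = Gamma(426, 35).
The posterior predictive for a window of length T is Negative Binomial with variance T·α'·(β'+T)/β'² = 3·426·38/1225 = 48564/1225.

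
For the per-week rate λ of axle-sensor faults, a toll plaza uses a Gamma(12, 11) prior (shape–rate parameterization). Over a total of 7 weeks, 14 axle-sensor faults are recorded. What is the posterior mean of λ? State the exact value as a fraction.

13/9

Total count 14 over total exposure 7 weeks.
Gamma(α, β) with Poisson data over total exposure Σt gives posterior Gamma(α+Σx, β+Σt) = Gamma(26, 18).
Posterior mean = α'/β' = 26/18 = 13/9.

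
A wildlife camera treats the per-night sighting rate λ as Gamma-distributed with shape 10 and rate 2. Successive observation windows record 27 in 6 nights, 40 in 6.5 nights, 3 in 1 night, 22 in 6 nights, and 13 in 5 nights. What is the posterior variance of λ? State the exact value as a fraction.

Total count: 27 + 40 + 3 + 22 + 13 = 105.
Total exposure: 6 + 6.5 + 1 + 6 + 5 = 24.5 nights.
Gamma(α, β) with Poisson data over total exposure Σt gives posterior Gamma(α+Σx, β+Σt) = Gamma(115, 53/2).
Posterior variance = α'/β'² = 115/(2809/4) = 460/2809.

460/2809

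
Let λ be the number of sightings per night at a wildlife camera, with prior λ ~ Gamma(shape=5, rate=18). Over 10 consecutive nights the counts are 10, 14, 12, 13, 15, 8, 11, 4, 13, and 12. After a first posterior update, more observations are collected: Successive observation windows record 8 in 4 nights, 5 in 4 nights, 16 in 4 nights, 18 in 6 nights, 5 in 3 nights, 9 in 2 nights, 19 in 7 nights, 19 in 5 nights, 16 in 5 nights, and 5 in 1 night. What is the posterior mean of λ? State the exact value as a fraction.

79/23

Total count: 10 + 14 + 12 + 13 + 15 + 8 + 11 + 4 + 13 + 12 = 112.
Total exposure: 10 nights.
After the first batch: Gamma(5 + 112, 18 + 10) = Gamma(117, 28).
Total count: 8 + 5 + 16 + 18 + 5 + 9 + 19 + 19 + 16 + 5 = 120.
Total exposure: 4 + 4 + 4 + 6 + 3 + 2 + 7 + 5 + 5 + 1 = 41 nights.
After the second batch: Gamma(117 + 120, 28 + 41) = Gamma(237, 69).
Posterior mean = α'/β' = 237/69 = 79/23.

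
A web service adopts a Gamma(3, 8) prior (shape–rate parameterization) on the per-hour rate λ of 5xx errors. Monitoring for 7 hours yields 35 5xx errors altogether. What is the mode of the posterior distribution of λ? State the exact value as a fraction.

37/15

Total count 35 over total exposure 7 hours.
The Gamma prior is conjugate for the Poisson rate, so λ | data ~ Gamma(3+35, 8+7) = Gamma(38, 15).
Posterior mode = (α'−1)/β' = 37/15.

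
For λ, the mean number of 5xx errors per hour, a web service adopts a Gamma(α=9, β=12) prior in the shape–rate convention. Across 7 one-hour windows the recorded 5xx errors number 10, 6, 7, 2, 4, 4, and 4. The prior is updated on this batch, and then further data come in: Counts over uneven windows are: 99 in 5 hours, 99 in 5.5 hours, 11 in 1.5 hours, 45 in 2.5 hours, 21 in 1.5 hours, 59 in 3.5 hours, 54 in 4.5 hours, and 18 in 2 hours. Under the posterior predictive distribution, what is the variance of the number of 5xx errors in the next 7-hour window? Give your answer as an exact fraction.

Total count: 10 + 6 + 7 + 2 + 4 + 4 + 4 = 37.
Total exposure: 7 hours.
After the first batch: Gamma(9 + 37, 12 + 7) = Gamma(46, 19).
Total count: 99 + 99 + 11 + 45 + 21 + 59 + 54 + 18 = 406.
Total exposure: 5 + 5.5 + 1.5 + 2.5 + 1.5 + 3.5 + 4.5 + 2 = 26 hours.
After the second batch: Gamma(46 + 406, 19 + 26) = Gamma(452, 45).
The posterior predictive for a window of length T is Negative Binomial with variance T·α'·(β'+T)/β'² = 7·452·52/2025 = 164528/2025.

164528/2025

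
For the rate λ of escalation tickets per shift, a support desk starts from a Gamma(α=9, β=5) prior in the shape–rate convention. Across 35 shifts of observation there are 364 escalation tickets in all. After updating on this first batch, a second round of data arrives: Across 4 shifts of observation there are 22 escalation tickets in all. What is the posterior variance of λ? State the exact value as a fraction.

Total count 364 over total exposure 35 shifts.
After the first batch: Gamma(9 + 364, 5 + 35) = Gamma(373, 40).
Total count 22 over total exposure 4 shifts.
After the second batch: Gamma(373 + 22, 40 + 4) = Gamma(395, 44).
Posterior variance = α'/β'² = 395/1936.

395/1936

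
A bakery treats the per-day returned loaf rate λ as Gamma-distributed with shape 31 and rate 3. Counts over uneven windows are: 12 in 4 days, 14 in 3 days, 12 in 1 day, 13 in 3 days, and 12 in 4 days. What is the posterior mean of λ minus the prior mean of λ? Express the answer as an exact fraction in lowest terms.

-46/9

Total count: 12 + 14 + 12 + 13 + 12 = 63.
Total exposure: 4 + 3 + 1 + 3 + 4 = 15 days.
Posterior: α' = 31 + 63 = 94, β' = 3 + 15 = 18.
Posterior mean = 94/18 = 47/9; prior mean = 31/3 = 31/3. Difference = 47/9 − 31/3 = -46/9.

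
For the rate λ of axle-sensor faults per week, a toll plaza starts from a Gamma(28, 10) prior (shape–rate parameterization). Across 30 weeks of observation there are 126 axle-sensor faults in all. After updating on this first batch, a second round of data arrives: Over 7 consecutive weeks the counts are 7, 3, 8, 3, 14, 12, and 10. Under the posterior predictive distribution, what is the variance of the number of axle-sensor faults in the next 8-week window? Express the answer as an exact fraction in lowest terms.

92840/2209

Total count 126 over total exposure 30 weeks.
After the first batch: Gamma(28 + 126, 10 + 30) = Gamma(154, 40).
Total count: 7 + 3 + 8 + 3 + 14 + 12 + 10 = 57.
Total exposure: 7 weeks.
After the second batch: Gamma(154 + 57, 40 + 7) = Gamma(211, 47).
The posterior predictive for a window of length T is Negative Binomial with variance T·α'·(β'+T)/β'² = 8·211·55/2209 = 92840/2209.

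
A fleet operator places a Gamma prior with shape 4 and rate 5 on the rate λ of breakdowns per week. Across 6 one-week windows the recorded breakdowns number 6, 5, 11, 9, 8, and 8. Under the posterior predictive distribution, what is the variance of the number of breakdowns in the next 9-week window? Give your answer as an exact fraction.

9180/121

Total count: 6 + 5 + 11 + 9 + 8 + 8 = 47.
Total exposure: 6 weeks.
Conjugate update: add total count to the shape and total exposure to the rate, giving Gamma(51, 11).
The posterior predictive for a window of length T is Negative Binomial with variance T·α'·(β'+T)/β'² = 9·51·20/121 = 9180/121.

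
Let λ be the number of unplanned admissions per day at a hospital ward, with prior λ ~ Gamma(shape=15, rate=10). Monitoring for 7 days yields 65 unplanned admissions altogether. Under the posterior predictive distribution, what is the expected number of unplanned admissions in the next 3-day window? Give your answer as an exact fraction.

240/17

Total count 65 over total exposure 7 days.
The Gamma prior is conjugate for the Poisson rate, so λ | data ~ Gamma(15+65, 10+7) = Gamma(80, 17).
Predictive mean over a 3-day window = T·E[λ|data] = 3·80/17 = 240/17.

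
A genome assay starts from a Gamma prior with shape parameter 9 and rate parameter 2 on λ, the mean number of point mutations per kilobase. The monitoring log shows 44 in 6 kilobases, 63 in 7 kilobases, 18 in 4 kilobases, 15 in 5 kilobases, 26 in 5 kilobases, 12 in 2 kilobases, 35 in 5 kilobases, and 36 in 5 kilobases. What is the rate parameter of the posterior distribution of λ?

41

Total count: 44 + 63 + 18 + 15 + 26 + 12 + 35 + 36 = 249.
Total exposure: 6 + 7 + 4 + 5 + 5 + 2 + 5 + 5 = 39 kilobases.
By Gamma–Poisson conjugacy, the posterior is Gamma(α + Σx, β + Σt) = Gamma(9 + 249, 2 + 39) = Gamma(258, 41).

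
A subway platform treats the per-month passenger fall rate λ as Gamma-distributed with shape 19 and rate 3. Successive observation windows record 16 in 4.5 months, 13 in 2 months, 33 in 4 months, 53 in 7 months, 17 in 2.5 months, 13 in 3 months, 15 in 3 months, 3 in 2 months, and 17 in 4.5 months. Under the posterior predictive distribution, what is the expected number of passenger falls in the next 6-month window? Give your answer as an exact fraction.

Total count: 16 + 13 + 33 + 53 + 17 + 13 + 15 + 3 + 17 = 180.
Total exposure: 4.5 + 2 + 4 + 7 + 2.5 + 3 + 3 + 2 + 4.5 = 32.5 months.
Gamma(α, β) with Poisson data over total exposure Σt gives posterior Gamma(α+Σx, β+Σt) = Gamma(199, 71/2).
Predictive mean over a 6-month window = T·E[λ|data] = 6·199/(71/2) = 2388/71.

2388/71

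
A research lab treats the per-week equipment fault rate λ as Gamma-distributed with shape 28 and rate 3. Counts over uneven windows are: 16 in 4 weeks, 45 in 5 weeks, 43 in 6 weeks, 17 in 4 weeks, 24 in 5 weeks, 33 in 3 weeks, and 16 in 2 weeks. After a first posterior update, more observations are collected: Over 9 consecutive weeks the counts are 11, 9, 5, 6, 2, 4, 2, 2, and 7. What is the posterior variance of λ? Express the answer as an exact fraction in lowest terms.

270/1681

Total count: 16 + 45 + 43 + 17 + 24 + 33 + 16 = 194.
Total exposure: 4 + 5 + 6 + 4 + 5 + 3 + 2 = 29 weeks.
After the first batch: Gamma(28 + 194, 3 + 29) = Gamma(222, 32).
Total count: 11 + 9 + 5 + 6 + 2 + 4 + 2 + 2 + 7 = 48.
Total exposure: 9 weeks.
After the second batch: Gamma(222 + 48, 32 + 9) = Gamma(270, 41).
Posterior variance = α'/β'² = 270/1681.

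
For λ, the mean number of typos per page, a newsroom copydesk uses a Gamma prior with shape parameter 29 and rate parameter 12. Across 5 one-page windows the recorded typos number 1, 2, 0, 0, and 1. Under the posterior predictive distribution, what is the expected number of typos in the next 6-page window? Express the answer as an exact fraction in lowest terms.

198/17

Total count: 1 + 2 + 0 + 0 + 1 = 4.
Total exposure: 5 pages.
Conjugate update: add total count to the shape and total exposure to the rate, giving Gamma(33, 17).
Predictive mean over a 6-page window = T·E[λ|data] = 6·33/17 = 198/17.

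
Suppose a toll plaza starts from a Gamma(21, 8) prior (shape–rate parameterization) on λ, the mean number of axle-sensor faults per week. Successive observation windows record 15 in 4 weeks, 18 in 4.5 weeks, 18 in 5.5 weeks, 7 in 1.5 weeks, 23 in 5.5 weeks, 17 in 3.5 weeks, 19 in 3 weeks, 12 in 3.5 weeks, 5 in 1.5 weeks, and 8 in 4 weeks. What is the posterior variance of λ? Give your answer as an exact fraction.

Total count: 15 + 18 + 18 + 7 + 23 + 17 + 19 + 12 + 5 + 8 = 142.
Total exposure: 4 + 4.5 + 5.5 + 1.5 + 5.5 + 3.5 + 3 + 3.5 + 1.5 + 4 = 36.5 weeks.
Posterior: α' = 21 + 142 = 163, β' = 8 + 36.5 = 89/2.
Posterior variance = α'/β'² = 163/(7921/4) = 652/7921.

652/7921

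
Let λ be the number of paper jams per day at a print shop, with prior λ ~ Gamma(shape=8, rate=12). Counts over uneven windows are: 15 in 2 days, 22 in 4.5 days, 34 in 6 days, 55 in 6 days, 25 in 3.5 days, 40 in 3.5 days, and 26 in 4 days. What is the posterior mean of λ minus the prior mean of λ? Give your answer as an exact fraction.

1184/249

Total count: 15 + 22 + 34 + 55 + 25 + 40 + 26 = 217.
Total exposure: 2 + 4.5 + 6 + 6 + 3.5 + 3.5 + 4 = 29.5 days.
By Gamma–Poisson conjugacy, the posterior is Gamma(α + Σx, β + Σt) = Gamma(8 + 217, 12 + 29.5) = Gamma(225, 83/2).
Posterior mean = 225/(83/2) = 450/83; prior mean = 8/12 = 2/3. Difference = 450/83 − 2/3 = 1184/249.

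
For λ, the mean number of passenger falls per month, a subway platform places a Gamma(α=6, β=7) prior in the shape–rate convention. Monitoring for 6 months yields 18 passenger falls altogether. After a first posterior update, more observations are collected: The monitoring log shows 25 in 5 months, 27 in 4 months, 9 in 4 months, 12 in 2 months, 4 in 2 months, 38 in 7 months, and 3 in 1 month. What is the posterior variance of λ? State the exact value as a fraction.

Total count 18 over total exposure 6 months.
After the first batch: Gamma(6 + 18, 7 + 6) = Gamma(24, 13).
Total count: 25 + 27 + 9 + 12 + 4 + 38 + 3 = 118.
Total exposure: 5 + 4 + 4 + 2 + 2 + 7 + 1 = 25 months.
After the second batch: Gamma(24 + 118, 13 + 25) = Gamma(142, 38).
Posterior variance = α'/β'² = 142/1444 = 71/722.

71/722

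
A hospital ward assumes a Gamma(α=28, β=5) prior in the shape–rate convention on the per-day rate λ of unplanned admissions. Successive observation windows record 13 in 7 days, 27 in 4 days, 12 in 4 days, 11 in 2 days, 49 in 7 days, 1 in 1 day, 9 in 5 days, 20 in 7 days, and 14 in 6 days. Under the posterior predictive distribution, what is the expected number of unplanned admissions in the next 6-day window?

Total count: 13 + 27 + 12 + 11 + 49 + 1 + 9 + 20 + 14 = 156.
Total exposure: 7 + 4 + 4 + 2 + 7 + 1 + 5 + 7 + 6 = 43 days.
By Gamma–Poisson conjugacy, the posterior is Gamma(α + Σx, β + Σt) = Gamma(28 + 156, 5 + 43) = Gamma(184, 48).
Predictive mean over a 6-day window = T·E[λ|data] = 6·184/48 = 23.

23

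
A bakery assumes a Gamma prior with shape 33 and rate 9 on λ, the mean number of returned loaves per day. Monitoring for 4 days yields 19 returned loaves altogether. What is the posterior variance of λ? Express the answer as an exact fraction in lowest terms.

4/13

Total count 19 over total exposure 4 days.
Conjugate update: add total count to the shape and total exposure to the rate, giving Gamma(52, 13).
Posterior variance = α'/β'² = 52/169 = 4/13.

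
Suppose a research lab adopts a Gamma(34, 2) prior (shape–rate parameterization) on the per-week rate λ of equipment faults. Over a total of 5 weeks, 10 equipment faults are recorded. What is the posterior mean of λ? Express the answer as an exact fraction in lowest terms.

Total count 10 over total exposure 5 weeks.
By Gamma–Poisson conjugacy, the posterior is Gamma(α + Σx, β + Σt) = Gamma(34 + 10, 2 + 5) = Gamma(44, 7).
Posterior mean = α'/β' = 44/7.

44/7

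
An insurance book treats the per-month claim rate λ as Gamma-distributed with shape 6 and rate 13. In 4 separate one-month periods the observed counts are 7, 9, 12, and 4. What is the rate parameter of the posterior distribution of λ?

Total count: 7 + 9 + 12 + 4 = 32.
Total exposure: 4 months.
Conjugate update: add total count to the shape and total exposure to the rate, giving Gamma(38, 17).

17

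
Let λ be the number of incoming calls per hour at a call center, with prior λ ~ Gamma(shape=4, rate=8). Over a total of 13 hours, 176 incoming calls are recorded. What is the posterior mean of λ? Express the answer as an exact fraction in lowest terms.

Total count 176 over total exposure 13 hours.
The Gamma prior is conjugate for the Poisson rate, so λ | data ~ Gamma(4+176, 8+13) = Gamma(180, 21).
Posterior mean = α'/β' = 180/21 = 60/7.

60/7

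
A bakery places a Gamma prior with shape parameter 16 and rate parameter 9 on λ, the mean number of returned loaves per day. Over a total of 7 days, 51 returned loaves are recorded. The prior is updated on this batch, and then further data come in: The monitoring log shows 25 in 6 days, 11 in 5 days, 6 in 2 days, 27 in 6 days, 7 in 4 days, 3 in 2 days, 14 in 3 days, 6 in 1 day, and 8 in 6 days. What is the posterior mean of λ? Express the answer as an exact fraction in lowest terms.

58/17

Total count 51 over total exposure 7 days.
After the first batch: Gamma(16 + 51, 9 + 7) = Gamma(67, 16).
Total count: 25 + 11 + 6 + 27 + 7 + 3 + 14 + 6 + 8 = 107.
Total exposure: 6 + 5 + 2 + 6 + 4 + 2 + 3 + 1 + 6 = 35 days.
After the second batch: Gamma(67 + 107, 16 + 35) = Gamma(174, 51).
Posterior mean = α'/β' = 174/51 = 58/17.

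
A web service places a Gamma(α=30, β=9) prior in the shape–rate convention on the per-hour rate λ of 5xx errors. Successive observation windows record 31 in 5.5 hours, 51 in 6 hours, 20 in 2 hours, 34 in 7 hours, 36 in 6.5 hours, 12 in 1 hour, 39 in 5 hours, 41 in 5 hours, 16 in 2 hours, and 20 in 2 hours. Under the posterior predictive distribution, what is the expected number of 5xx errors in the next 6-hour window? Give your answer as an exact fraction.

Total count: 31 + 51 + 20 + 34 + 36 + 12 + 39 + 41 + 16 + 20 = 300.
Total exposure: 5.5 + 6 + 2 + 7 + 6.5 + 1 + 5 + 5 + 2 + 2 = 42 hours.
Posterior: α' = 30 + 300 = 330, β' = 9 + 42 = 51.
Predictive mean over a 6-hour window = T·E[λ|data] = 6·330/51 = 660/17.

660/17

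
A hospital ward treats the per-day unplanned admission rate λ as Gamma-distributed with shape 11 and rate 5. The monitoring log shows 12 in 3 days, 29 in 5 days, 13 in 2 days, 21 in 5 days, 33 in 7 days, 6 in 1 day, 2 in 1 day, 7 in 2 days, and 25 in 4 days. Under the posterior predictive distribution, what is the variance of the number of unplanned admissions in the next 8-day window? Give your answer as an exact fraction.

54696/1225

Total count: 12 + 29 + 13 + 21 + 33 + 6 + 2 + 7 + 25 = 148.
Total exposure: 3 + 5 + 2 + 5 + 7 + 1 + 1 + 2 + 4 = 30 days.
Gamma(α, β) with Poisson data over total exposure Σt gives posterior Gamma(α+Σx, β+Σt) = Gamma(159, 35).
The posterior predictive for a window of length T is Negative Binomial with variance T·α'·(β'+T)/β'² = 8·159·43/1225 = 54696/1225.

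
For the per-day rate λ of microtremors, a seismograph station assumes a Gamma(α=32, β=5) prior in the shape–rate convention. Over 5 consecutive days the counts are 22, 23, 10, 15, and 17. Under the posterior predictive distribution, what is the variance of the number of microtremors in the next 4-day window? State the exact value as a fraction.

Total count: 22 + 23 + 10 + 15 + 17 = 87.
Total exposure: 5 days.
By Gamma–Poisson conjugacy, the posterior is Gamma(α + Σx, β + Σt) = Gamma(32 + 87, 5 + 5) = Gamma(119, 10).
The posterior predictive for a window of length T is Negative Binomial with variance T·α'·(β'+T)/β'² = 4·119·14/100 = 1666/25.

1666/25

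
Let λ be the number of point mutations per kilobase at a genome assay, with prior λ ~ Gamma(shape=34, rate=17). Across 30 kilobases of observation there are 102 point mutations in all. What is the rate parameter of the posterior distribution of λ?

47

Total count 102 over total exposure 30 kilobases.
Posterior: α' = 34 + 102 = 136, β' = 17 + 30 = 47.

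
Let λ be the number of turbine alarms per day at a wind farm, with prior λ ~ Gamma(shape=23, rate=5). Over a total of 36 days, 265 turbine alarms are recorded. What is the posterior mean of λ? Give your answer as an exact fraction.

288/41

Total count 265 over total exposure 36 days.
Gamma(α, β) with Poisson data over total exposure Σt gives posterior Gamma(α+Σx, β+Σt) = Gamma(288, 41).
Posterior mean = α'/β' = 288/41.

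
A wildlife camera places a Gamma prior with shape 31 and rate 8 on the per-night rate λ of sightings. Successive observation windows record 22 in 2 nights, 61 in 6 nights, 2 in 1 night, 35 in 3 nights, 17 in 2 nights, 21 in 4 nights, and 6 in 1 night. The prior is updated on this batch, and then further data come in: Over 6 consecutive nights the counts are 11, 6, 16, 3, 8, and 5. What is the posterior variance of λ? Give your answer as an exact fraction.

244/1089

Total count: 22 + 61 + 2 + 35 + 17 + 21 + 6 = 164.
Total exposure: 2 + 6 + 1 + 3 + 2 + 4 + 1 = 19 nights.
After the first batch: Gamma(31 + 164, 8 + 19) = Gamma(195, 27).
Total count: 11 + 6 + 16 + 3 + 8 + 5 = 49.
Total exposure: 6 nights.
After the second batch: Gamma(195 + 49, 27 + 6) = Gamma(244, 33).
Posterior variance = α'/β'² = 244/1089.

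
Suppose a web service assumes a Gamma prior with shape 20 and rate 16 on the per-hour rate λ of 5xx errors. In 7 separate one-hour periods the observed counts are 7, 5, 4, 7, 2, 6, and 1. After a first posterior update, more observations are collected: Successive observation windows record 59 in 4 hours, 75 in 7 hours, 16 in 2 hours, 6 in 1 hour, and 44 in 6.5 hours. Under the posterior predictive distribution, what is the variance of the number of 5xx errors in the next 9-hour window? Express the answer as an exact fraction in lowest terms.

Total count: 7 + 5 + 4 + 7 + 2 + 6 + 1 = 32.
Total exposure: 7 hours.
After the first batch: Gamma(20 + 32, 16 + 7) = Gamma(52, 23).
Total count: 59 + 75 + 16 + 6 + 44 = 200.
Total exposure: 4 + 7 + 2 + 1 + 6.5 = 20.5 hours.
After the second batch: Gamma(52 + 200, 23 + 20.5) = Gamma(252, 87/2).
The posterior predictive for a window of length T is Negative Binomial with variance T·α'·(β'+T)/β'² = 9·252·(105/2)/(7569/4) = 52920/841.

52920/841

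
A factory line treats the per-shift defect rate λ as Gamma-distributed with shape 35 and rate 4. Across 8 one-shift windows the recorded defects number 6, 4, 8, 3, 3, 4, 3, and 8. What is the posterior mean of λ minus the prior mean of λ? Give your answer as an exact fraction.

-31/12

Total count: 6 + 4 + 8 + 3 + 3 + 4 + 3 + 8 = 39.
Total exposure: 8 shifts.
Posterior: α' = 35 + 39 = 74, β' = 4 + 8 = 12.
Posterior mean = 74/12 = 37/6; prior mean = 35/4 = 35/4. Difference = 37/6 − 35/4 = -31/12.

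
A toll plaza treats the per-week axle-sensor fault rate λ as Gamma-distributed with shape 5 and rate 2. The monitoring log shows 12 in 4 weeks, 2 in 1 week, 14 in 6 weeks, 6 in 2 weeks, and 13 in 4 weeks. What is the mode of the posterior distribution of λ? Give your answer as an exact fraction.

51/19

Total count: 12 + 2 + 14 + 6 + 13 = 47.
Total exposure: 4 + 1 + 6 + 2 + 4 = 17 weeks.
The Gamma prior is conjugate for the Poisson rate, so λ | data ~ Gamma(5+47, 2+17) = Gamma(52, 19).
Posterior mode = (α'−1)/β' = 51/19.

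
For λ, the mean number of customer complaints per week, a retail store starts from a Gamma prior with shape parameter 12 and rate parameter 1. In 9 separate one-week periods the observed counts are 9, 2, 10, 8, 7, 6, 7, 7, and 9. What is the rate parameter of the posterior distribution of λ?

10

Total count: 9 + 2 + 10 + 8 + 7 + 6 + 7 + 7 + 9 = 65.
Total exposure: 9 weeks.
Gamma(α, β) with Poisson data over total exposure Σt gives posterior Gamma(α+Σx, β+Σt) = Gamma(77, 10).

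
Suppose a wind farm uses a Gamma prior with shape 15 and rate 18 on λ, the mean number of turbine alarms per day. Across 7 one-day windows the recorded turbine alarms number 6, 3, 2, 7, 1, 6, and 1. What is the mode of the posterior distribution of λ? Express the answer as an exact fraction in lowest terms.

Total count: 6 + 3 + 2 + 7 + 1 + 6 + 1 = 26.
Total exposure: 7 days.
By Gamma–Poisson conjugacy, the posterior is Gamma(α + Σx, β + Σt) = Gamma(15 + 26, 18 + 7) = Gamma(41, 25).
Posterior mode = (α'−1)/β' = 40/25 = 8/5.

8/5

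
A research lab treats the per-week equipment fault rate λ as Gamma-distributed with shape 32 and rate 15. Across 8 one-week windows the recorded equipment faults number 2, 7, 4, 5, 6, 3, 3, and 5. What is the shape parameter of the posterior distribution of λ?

67

Total count: 2 + 7 + 4 + 5 + 6 + 3 + 3 + 5 = 35.
Total exposure: 8 weeks.
Gamma(α, β) with Poisson data over total exposure Σt gives posterior Gamma(α+Σx, β+Σt) = Gamma(67, 23).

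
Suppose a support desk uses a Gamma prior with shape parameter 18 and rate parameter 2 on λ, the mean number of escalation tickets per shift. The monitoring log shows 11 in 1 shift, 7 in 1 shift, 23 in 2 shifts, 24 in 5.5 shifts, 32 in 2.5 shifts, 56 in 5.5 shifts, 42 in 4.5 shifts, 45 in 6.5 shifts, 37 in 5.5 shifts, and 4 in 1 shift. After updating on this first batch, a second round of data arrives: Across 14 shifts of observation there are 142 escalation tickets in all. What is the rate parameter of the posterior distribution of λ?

Total count: 11 + 7 + 23 + 24 + 32 + 56 + 42 + 45 + 37 + 4 = 281.
Total exposure: 1 + 1 + 2 + 5.5 + 2.5 + 5.5 + 4.5 + 6.5 + 5.5 + 1 = 35 shifts.
After the first batch: Gamma(18 + 281, 2 + 35) = Gamma(299, 37).
Total count 142 over total exposure 14 shifts.
After the second batch: Gamma(299 + 142, 37 + 14) = Gamma(441, 51).

51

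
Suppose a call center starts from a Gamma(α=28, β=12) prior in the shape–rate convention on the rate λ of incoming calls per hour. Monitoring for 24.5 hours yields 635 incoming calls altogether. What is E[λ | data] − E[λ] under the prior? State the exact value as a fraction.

3467/219

Total count 635 over total exposure 24.5 hours.
Conjugate update: add total count to the shape and total exposure to the rate, giving Gamma(663, 73/2).
Posterior mean = 663/(73/2) = 1326/73; prior mean = 28/12 = 7/3. Difference = 1326/73 − 7/3 = 3467/219.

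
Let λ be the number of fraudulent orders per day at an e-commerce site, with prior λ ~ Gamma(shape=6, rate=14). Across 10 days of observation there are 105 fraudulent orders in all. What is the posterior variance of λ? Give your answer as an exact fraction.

37/192

Total count 105 over total exposure 10 days.
Conjugate update: add total count to the shape and total exposure to the rate, giving Gamma(111, 24).
Posterior variance = α'/β'² = 111/576 = 37/192.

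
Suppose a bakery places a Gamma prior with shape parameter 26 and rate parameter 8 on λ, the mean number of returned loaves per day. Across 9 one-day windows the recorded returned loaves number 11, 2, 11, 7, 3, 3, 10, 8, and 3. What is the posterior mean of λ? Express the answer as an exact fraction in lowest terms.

84/17

Total count: 11 + 2 + 11 + 7 + 3 + 3 + 10 + 8 + 3 = 58.
Total exposure: 9 days.
The Gamma prior is conjugate for the Poisson rate, so λ | data ~ Gamma(26+58, 8+9) = Gamma(84, 17).
Posterior mean = α'/β' = 84/17.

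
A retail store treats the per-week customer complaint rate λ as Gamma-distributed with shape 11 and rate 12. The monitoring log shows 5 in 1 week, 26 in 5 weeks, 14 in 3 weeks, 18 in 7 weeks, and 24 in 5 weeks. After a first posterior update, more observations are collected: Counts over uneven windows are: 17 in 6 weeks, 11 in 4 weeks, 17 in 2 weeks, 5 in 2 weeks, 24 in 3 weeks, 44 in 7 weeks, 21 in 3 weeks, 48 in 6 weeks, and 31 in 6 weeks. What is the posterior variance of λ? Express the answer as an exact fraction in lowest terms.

79/1296

Total count: 5 + 26 + 14 + 18 + 24 = 87.
Total exposure: 1 + 5 + 3 + 7 + 5 = 21 weeks.
After the first batch: Gamma(11 + 87, 12 + 21) = Gamma(98, 33).
Total count: 17 + 11 + 17 + 5 + 24 + 44 + 21 + 48 + 31 = 218.
Total exposure: 6 + 4 + 2 + 2 + 3 + 7 + 3 + 6 + 6 = 39 weeks.
After the second batch: Gamma(98 + 218, 33 + 39) = Gamma(316, 72).
Posterior variance = α'/β'² = 316/5184 = 79/1296.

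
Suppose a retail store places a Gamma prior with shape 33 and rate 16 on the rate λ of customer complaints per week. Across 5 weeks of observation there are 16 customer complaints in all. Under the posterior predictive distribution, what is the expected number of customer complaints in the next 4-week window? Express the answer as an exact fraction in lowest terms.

Total count 16 over total exposure 5 weeks.
Gamma(α, β) with Poisson data over total exposure Σt gives posterior Gamma(α+Σx, β+Σt) = Gamma(49, 21).
Predictive mean over a 4-week window = T·E[λ|data] = 4·49/21 = 28/3.

28/3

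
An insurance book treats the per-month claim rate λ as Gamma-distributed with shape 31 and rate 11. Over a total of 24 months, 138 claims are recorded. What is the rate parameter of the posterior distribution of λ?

Total count 138 over total exposure 24 months.
The Gamma prior is conjugate for the Poisson rate, so λ | data ~ Gamma(31+138, 11+24) = Gamma(169, 35).

35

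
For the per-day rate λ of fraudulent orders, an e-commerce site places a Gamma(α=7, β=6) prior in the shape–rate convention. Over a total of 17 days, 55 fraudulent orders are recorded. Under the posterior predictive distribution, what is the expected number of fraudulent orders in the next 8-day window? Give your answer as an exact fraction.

Total count 55 over total exposure 17 days.
Gamma(α, β) with Poisson data over total exposure Σt gives posterior Gamma(α+Σx, β+Σt) = Gamma(62, 23).
Predictive mean over an 8-day window = T·E[λ|data] = 8·62/23 = 496/23.

496/23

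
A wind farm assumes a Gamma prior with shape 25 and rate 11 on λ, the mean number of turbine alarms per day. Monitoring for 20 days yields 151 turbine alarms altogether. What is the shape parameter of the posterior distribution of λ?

176

Total count 151 over total exposure 20 days.
The Gamma prior is conjugate for the Poisson rate, so λ | data ~ Gamma(25+151, 11+20) = Gamma(176, 31).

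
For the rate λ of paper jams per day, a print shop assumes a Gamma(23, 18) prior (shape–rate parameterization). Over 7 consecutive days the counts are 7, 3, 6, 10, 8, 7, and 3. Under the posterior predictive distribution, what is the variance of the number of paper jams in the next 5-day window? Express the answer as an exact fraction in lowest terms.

402/25

Total count: 7 + 3 + 6 + 10 + 8 + 7 + 3 = 44.
Total exposure: 7 days.
Gamma(α, β) with Poisson data over total exposure Σt gives posterior Gamma(α+Σx, β+Σt) = Gamma(67, 25).
The posterior predictive for a window of length T is Negative Binomial with variance T·α'·(β'+T)/β'² = 5·67·30/625 = 402/25.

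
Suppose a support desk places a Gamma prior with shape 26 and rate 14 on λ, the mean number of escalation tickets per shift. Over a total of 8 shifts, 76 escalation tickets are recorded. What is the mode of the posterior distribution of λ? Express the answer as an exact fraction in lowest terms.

101/22

Total count 76 over total exposure 8 shifts.
The Gamma prior is conjugate for the Poisson rate, so λ | data ~ Gamma(26+76, 14+8) = Gamma(102, 22).
Posterior mode = (α'−1)/β' = 101/22.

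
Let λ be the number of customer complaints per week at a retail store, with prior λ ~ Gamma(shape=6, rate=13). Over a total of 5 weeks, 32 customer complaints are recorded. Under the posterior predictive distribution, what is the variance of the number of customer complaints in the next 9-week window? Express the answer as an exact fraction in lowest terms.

Total count 32 over total exposure 5 weeks.
Gamma(α, β) with Poisson data over total exposure Σt gives posterior Gamma(α+Σx, β+Σt) = Gamma(38, 18).
The posterior predictive for a window of length T is Negative Binomial with variance T·α'·(β'+T)/β'² = 9·38·27/324 = 57/2.

57/2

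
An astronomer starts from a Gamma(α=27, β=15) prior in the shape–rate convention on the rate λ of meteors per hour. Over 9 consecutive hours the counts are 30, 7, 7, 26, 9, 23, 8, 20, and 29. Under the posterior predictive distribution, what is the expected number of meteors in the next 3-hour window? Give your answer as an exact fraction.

93/4

Total count: 30 + 7 + 7 + 26 + 9 + 23 + 8 + 20 + 29 = 159.
Total exposure: 9 hours.
By Gamma–Poisson conjugacy, the posterior is Gamma(α + Σx, β + Σt) = Gamma(27 + 159, 15 + 9) = Gamma(186, 24).
Predictive mean over a 3-hour window = T·E[λ|data] = 3·186/24 = 93/4.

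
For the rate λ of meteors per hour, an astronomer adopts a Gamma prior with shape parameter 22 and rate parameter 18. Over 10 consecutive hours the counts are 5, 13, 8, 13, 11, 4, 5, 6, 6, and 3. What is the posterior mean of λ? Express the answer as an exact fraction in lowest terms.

24/7

Total count: 5 + 13 + 8 + 13 + 11 + 4 + 5 + 6 + 6 + 3 = 74.
Total exposure: 10 hours.
Posterior: α' = 22 + 74 = 96, β' = 18 + 10 = 28.
Posterior mean = α'/β' = 96/28 = 24/7.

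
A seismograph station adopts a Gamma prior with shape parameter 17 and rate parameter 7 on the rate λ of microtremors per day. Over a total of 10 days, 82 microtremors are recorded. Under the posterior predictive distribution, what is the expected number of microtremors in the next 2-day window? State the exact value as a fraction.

Total count 82 over total exposure 10 days.
Gamma(α, β) with Poisson data over total exposure Σt gives posterior Gamma(α+Σx, β+Σt) = Gamma(99, 17).
Predictive mean over a 2-day window = T·E[λ|data] = 2·99/17 = 198/17.

198/17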